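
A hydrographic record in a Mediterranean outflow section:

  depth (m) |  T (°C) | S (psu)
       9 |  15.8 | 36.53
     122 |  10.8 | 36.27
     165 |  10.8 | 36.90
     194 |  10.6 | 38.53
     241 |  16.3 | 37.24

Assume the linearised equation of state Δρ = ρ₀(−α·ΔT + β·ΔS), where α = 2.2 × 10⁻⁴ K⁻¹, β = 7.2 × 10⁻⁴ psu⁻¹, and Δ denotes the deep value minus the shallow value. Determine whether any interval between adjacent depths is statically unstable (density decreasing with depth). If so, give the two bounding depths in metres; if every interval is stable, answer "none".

194–241 m

Evaluate Δρ/ρ₀ = −αΔT + βΔS across each adjacent pair:
  9–122 m: −αΔT+βΔS = −(2.2 × 10⁻⁴)(-5.0)+(7.2 × 10⁻⁴)(-0.26) = 9.1 × 10⁻⁴ → stable
  122–165 m: −αΔT+βΔS = −(2.2 × 10⁻⁴)(+0.0)+(7.2 × 10⁻⁴)(+0.63) = 4.5 × 10⁻⁴ → stable
  165–194 m: −αΔT+βΔS = −(2.2 × 10⁻⁴)(-0.2)+(7.2 × 10⁻⁴)(+1.63) = 1.2 × 10⁻³ → stable
  194–241 m: −αΔT+βΔS = −(2.2 × 10⁻⁴)(+5.7)+(7.2 × 10⁻⁴)(-1.29) = -2.2 × 10⁻³ → UNSTABLE
The 194–241 m interval has Δρ < 0: lighter water underlies denser water.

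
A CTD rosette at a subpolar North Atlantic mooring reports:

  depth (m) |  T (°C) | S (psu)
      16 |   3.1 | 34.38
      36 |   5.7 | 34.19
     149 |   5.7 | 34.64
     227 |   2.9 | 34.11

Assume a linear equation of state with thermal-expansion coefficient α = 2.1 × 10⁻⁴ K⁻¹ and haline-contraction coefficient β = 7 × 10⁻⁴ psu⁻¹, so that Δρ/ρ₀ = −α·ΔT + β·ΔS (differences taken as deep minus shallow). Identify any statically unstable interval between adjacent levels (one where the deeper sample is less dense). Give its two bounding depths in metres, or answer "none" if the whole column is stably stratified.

16–36 m

Evaluate Δρ/ρ₀ = −αΔT + βΔS across each adjacent pair:
  16–36 m: −αΔT+βΔS = −(2.1 × 10⁻⁴)(+2.6)+(7 × 10⁻⁴)(-0.19) = -6.8 × 10⁻⁴ → UNSTABLE
  36–149 m: −αΔT+βΔS = −(2.1 × 10⁻⁴)(+0.0)+(7 × 10⁻⁴)(+0.45) = 3.2 × 10⁻⁴ → stable
  149–227 m: −αΔT+βΔS = −(2.1 × 10⁻⁴)(-2.8)+(7 × 10⁻⁴)(-0.53) = 2.2 × 10⁻⁴ → stable
The 16–36 m interval has Δρ < 0: lighter water underlies denser water.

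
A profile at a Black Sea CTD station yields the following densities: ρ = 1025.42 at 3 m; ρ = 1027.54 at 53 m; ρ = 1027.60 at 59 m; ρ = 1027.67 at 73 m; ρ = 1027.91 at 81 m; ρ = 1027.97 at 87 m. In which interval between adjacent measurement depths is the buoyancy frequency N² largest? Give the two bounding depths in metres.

Compute the density gradient over each adjacent pair:
  3–53 m: Δρ/Δz = 2.12/50 = 0.042 kg m⁻⁴
  53–59 m: Δρ/Δz = 0.06/6 = 0.010 kg m⁻⁴
  59–73 m: Δρ/Δz = 0.07/14 = 5.0 × 10⁻³ kg m⁻⁴
  73–81 m: Δρ/Δz = 0.24/8 = 0.030 kg m⁻⁴
  81–87 m: Δρ/Δz = 0.06/6 = 0.010 kg m⁻⁴
The largest gradient is in the 3–53 m interval — the pycnocline.

3–53 m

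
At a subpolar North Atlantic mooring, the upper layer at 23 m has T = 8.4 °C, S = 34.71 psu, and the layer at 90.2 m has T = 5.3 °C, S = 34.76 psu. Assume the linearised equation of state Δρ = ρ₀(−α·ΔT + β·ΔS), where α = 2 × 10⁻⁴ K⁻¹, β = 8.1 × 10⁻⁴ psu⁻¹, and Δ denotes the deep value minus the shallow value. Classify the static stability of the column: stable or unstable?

stable

ΔT = 5.3 − 8.4 = -3.1 K and ΔS = 34.76 − 34.71 = +0.05 psu (deep − shallow).
−αΔT = 6.20 × 10⁻⁴; βΔS = 4.05 × 10⁻⁵; sum Δρ/ρ₀ = 6.605 × 10⁻⁴.
Δρ/ρ₀ > 0, so Δρ > 0: deeper water is denser → statically stable.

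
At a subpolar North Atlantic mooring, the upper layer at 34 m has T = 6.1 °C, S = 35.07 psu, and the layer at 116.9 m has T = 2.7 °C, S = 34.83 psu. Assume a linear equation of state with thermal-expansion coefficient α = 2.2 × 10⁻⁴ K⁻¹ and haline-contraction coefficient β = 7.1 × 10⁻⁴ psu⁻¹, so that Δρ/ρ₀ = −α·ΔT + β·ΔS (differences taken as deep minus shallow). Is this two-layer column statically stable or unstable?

stable

ΔT = 2.7 − 6.1 = -3.4 K and ΔS = 34.83 − 35.07 = -0.24 psu (deep − shallow).
−αΔT = 7.48 × 10⁻⁴; βΔS = -1.704 × 10⁻⁴; sum Δρ/ρ₀ = 5.776 × 10⁻⁴.
Δρ/ρ₀ > 0, so Δρ > 0: deeper water is denser → statically stable.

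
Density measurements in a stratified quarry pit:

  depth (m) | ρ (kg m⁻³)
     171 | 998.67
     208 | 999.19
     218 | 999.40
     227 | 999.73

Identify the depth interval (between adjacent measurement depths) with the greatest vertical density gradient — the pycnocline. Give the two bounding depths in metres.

Compute the density gradient over each adjacent pair:
  171–208 m: Δρ/Δz = 0.52/37 = 0.014 kg m⁻⁴
  208–218 m: Δρ/Δz = 0.21/10 = 0.021 kg m⁻⁴
  218–227 m: Δρ/Δz = 0.33/9 = 0.037 kg m⁻⁴
The largest gradient is in the 218–227 m interval — the pycnocline.

218–227 m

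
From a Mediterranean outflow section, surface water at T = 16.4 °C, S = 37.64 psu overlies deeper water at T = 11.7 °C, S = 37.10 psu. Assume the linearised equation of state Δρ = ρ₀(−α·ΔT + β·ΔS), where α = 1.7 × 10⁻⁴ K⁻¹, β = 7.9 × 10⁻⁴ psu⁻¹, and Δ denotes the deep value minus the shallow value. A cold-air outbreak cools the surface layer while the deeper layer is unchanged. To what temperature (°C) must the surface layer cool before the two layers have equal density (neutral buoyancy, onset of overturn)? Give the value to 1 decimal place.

14.2 °C

Neutral buoyancy requires Δρ = 0, i.e. −α(T_deep − T_surf′) + β(S_deep − S_surf) = 0.
T_surf′ = T_deep − (β/α)·ΔS = 11.7 − (7.9 × 10⁻⁴/1.7 × 10⁻⁴)·(-0.54) = 14.209 °C.
Cooling required: 16.4 − (14.209) = 2.191 °C.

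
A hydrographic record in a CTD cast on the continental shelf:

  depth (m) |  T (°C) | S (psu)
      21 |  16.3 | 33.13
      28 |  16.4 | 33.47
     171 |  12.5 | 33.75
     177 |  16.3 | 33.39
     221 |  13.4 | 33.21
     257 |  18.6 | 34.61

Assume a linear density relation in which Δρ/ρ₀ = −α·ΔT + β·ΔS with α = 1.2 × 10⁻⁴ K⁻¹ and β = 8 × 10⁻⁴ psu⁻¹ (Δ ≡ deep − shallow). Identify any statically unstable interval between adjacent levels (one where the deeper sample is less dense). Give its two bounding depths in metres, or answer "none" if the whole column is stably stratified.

171–177 m

Evaluate Δρ/ρ₀ = −αΔT + βΔS across each adjacent pair:
  21–28 m: −αΔT+βΔS = −(1.2 × 10⁻⁴)(+0.1)+(8 × 10⁻⁴)(+0.34) = 2.6 × 10⁻⁴ → stable
  28–171 m: −αΔT+βΔS = −(1.2 × 10⁻⁴)(-3.9)+(8 × 10⁻⁴)(+0.28) = 6.9 × 10⁻⁴ → stable
  171–177 m: −αΔT+βΔS = −(1.2 × 10⁻⁴)(+3.8)+(8 × 10⁻⁴)(-0.36) = -7.4 × 10⁻⁴ → UNSTABLE
  177–221 m: −αΔT+βΔS = −(1.2 × 10⁻⁴)(-2.9)+(8 × 10⁻⁴)(-0.18) = 2.0 × 10⁻⁴ → stable
  221–257 m: −αΔT+βΔS = −(1.2 × 10⁻⁴)(+5.2)+(8 × 10⁻⁴)(+1.40) = 5.0 × 10⁻⁴ → stable
The 171–177 m interval has Δρ < 0: lighter water underlies denser water.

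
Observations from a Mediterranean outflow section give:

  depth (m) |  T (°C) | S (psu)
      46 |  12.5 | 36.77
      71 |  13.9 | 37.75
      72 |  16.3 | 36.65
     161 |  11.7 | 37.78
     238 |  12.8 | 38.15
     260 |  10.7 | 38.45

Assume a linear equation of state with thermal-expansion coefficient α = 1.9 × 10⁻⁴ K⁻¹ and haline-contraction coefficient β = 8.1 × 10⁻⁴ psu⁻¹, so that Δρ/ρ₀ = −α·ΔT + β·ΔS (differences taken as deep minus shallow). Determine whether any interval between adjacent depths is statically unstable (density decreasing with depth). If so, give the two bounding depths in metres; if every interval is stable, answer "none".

Evaluate Δρ/ρ₀ = −αΔT + βΔS across each adjacent pair:
  46–71 m: −αΔT+βΔS = −(1.9 × 10⁻⁴)(+1.4)+(8.1 × 10⁻⁴)(+0.98) = 5.3 × 10⁻⁴ → stable
  71–72 m: −αΔT+βΔS = −(1.9 × 10⁻⁴)(+2.4)+(8.1 × 10⁻⁴)(-1.10) = -1.3 × 10⁻³ → UNSTABLE
  72–161 m: −αΔT+βΔS = −(1.9 × 10⁻⁴)(-4.6)+(8.1 × 10⁻⁴)(+1.13) = 1.8 × 10⁻³ → stable
  161–238 m: −αΔT+βΔS = −(1.9 × 10⁻⁴)(+1.1)+(8.1 × 10⁻⁴)(+0.37) = 9.1 × 10⁻⁵ → stable
  238–260 m: −αΔT+βΔS = −(1.9 × 10⁻⁴)(-2.1)+(8.1 × 10⁻⁴)(+0.30) = 6.4 × 10⁻⁴ → stable
The 71–72 m interval has Δρ < 0: lighter water underlies denser water.

71–72 m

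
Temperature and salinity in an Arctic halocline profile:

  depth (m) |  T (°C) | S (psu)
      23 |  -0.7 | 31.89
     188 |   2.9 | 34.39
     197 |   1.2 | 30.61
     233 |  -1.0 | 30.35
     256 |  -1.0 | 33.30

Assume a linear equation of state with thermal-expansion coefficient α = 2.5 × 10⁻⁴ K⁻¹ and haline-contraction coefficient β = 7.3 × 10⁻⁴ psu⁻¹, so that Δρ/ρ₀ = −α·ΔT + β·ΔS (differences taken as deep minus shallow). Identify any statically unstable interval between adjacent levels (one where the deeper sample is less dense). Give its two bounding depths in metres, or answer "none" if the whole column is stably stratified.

Evaluate Δρ/ρ₀ = −αΔT + βΔS across each adjacent pair:
  23–188 m: −αΔT+βΔS = −(2.5 × 10⁻⁴)(+3.6)+(7.3 × 10⁻⁴)(+2.50) = 9.2 × 10⁻⁴ → stable
  188–197 m: −αΔT+βΔS = −(2.5 × 10⁻⁴)(-1.7)+(7.3 × 10⁻⁴)(-3.78) = -2.3 × 10⁻³ → UNSTABLE
  197–233 m: −αΔT+βΔS = −(2.5 × 10⁻⁴)(-2.2)+(7.3 × 10⁻⁴)(-0.26) = 3.6 × 10⁻⁴ → stable
  233–256 m: −αΔT+βΔS = −(2.5 × 10⁻⁴)(+0.0)+(7.3 × 10⁻⁴)(+2.95) = 2.2 × 10⁻³ → stable
The 188–197 m interval has Δρ < 0: lighter water underlies denser water.

188–197 m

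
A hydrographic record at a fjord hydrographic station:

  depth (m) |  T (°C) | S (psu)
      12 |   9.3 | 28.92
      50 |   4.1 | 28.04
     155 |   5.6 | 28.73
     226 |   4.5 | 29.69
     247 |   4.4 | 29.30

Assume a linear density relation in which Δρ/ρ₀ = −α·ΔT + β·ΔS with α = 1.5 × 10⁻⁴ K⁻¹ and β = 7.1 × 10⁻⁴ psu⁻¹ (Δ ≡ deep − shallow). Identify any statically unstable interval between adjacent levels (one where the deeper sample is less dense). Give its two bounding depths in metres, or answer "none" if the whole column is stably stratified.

226–247 m

Evaluate Δρ/ρ₀ = −αΔT + βΔS across each adjacent pair:
  12–50 m: −αΔT+βΔS = −(1.5 × 10⁻⁴)(-5.2)+(7.1 × 10⁻⁴)(-0.88) = 1.6 × 10⁻⁴ → stable
  50–155 m: −αΔT+βΔS = −(1.5 × 10⁻⁴)(+1.5)+(7.1 × 10⁻⁴)(+0.69) = 2.6 × 10⁻⁴ → stable
  155–226 m: −αΔT+βΔS = −(1.5 × 10⁻⁴)(-1.1)+(7.1 × 10⁻⁴)(+0.96) = 8.5 × 10⁻⁴ → stable
  226–247 m: −αΔT+βΔS = −(1.5 × 10⁻⁴)(-0.1)+(7.1 × 10⁻⁴)(-0.39) = -2.6 × 10⁻⁴ → UNSTABLE
The 226–247 m interval has Δρ < 0: lighter water underlies denser water.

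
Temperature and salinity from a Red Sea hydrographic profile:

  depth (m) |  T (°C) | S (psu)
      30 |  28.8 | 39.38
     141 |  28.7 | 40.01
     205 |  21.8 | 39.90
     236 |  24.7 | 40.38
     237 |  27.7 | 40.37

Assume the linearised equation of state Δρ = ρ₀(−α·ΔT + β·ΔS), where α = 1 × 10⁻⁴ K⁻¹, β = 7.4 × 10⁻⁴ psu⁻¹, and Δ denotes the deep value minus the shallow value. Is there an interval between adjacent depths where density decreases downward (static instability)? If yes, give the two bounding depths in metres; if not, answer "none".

236–237 m

Evaluate Δρ/ρ₀ = −αΔT + βΔS across each adjacent pair:
  30–141 m: −αΔT+βΔS = −(1 × 10⁻⁴)(-0.1)+(7.4 × 10⁻⁴)(+0.63) = 4.8 × 10⁻⁴ → stable
  141–205 m: −αΔT+βΔS = −(1 × 10⁻⁴)(-6.9)+(7.4 × 10⁻⁴)(-0.11) = 6.1 × 10⁻⁴ → stable
  205–236 m: −αΔT+βΔS = −(1 × 10⁻⁴)(+2.9)+(7.4 × 10⁻⁴)(+0.48) = 6.5 × 10⁻⁵ → stable
  236–237 m: −αΔT+βΔS = −(1 × 10⁻⁴)(+3.0)+(7.4 × 10⁻⁴)(-0.01) = -3.1 × 10⁻⁴ → UNSTABLE
The 236–237 m interval has Δρ < 0: lighter water underlies denser water.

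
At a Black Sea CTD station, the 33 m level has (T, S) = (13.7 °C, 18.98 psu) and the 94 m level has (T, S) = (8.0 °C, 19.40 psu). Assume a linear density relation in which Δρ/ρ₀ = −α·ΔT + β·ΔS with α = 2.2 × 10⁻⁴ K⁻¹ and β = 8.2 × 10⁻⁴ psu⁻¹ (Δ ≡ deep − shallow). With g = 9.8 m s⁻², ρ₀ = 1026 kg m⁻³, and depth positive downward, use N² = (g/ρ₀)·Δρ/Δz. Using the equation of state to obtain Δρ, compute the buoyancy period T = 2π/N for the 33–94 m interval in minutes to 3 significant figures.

6.53 min

ΔT = -5.7 K, ΔS = +0.42 psu (deep − shallow).
Δρ/ρ₀ = −αΔT + βΔS = 1.254 × 10⁻³ + 3.444 × 10⁻⁴ = 1.5984 × 10⁻³, so Δρ ≈ 1.640 kg m⁻³.
N² = (g/ρ₀)·Δρ/Δz = g·(Δρ/ρ₀)/Δz = 9.8 × 1.5984 × 10⁻³ / 61 = 2.5679 × 10⁻⁴ s⁻².
N = √(2.5679 × 10⁻⁴) = 0.016025 rad s⁻¹ → T = 2π/N = 392.09 s = 6.5348 min ≈ 6.53 min.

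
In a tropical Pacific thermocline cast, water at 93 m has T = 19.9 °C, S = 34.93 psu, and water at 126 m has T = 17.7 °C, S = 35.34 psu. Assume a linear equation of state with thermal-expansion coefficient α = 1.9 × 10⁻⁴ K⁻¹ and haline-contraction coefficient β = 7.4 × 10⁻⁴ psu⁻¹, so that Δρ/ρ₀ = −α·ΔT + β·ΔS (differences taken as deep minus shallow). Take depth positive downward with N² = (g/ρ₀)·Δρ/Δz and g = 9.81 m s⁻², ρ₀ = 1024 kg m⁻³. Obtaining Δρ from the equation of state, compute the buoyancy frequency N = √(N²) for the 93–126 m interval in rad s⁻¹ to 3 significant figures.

ΔT = -2.2 K, ΔS = +0.41 psu (deep − shallow).
Δρ/ρ₀ = −αΔT + βΔS = 4.18 × 10⁻⁴ + 3.034 × 10⁻⁴ = 7.214 × 10⁻⁴, so Δρ ≈ 0.7387 kg m⁻³.
N² = (g/ρ₀)·Δρ/Δz = g·(Δρ/ρ₀)/Δz = 9.81 × 7.214 × 10⁻⁴ / 33 = 2.1445 × 10⁻⁴ s⁻².
N = √(2.1445 × 10⁻⁴) = 0.014644 rad s⁻¹ ≈ 0.0146 rad s⁻¹.

0.0146 rad s⁻¹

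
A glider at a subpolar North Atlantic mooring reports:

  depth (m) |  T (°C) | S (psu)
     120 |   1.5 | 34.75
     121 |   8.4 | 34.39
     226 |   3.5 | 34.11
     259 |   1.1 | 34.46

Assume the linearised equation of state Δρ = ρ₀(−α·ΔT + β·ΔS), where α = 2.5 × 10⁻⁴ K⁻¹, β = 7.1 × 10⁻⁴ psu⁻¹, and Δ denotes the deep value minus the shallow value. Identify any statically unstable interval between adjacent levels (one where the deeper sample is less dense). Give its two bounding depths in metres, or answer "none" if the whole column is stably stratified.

120–121 m

Evaluate Δρ/ρ₀ = −αΔT + βΔS across each adjacent pair:
  120–121 m: −αΔT+βΔS = −(2.5 × 10⁻⁴)(+6.9)+(7.1 × 10⁻⁴)(-0.36) = -2.0 × 10⁻³ → UNSTABLE
  121–226 m: −αΔT+βΔS = −(2.5 × 10⁻⁴)(-4.9)+(7.1 × 10⁻⁴)(-0.28) = 1.0 × 10⁻³ → stable
  226–259 m: −αΔT+βΔS = −(2.5 × 10⁻⁴)(-2.4)+(7.1 × 10⁻⁴)(+0.35) = 8.5 × 10⁻⁴ → stable
The 120–121 m interval has Δρ < 0: lighter water underlies denser water.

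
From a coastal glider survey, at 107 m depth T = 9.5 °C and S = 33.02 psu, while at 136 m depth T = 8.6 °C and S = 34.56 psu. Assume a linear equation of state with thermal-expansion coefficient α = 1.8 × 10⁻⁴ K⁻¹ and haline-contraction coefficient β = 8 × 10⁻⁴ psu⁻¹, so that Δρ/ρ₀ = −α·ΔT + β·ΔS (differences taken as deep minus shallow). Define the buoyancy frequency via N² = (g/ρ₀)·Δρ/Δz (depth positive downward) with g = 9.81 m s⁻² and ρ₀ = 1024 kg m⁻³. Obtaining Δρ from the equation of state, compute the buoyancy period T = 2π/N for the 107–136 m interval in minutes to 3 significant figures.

4.82 min

ΔT = -0.9 K, ΔS = +1.54 psu (deep − shallow).
Δρ/ρ₀ = −αΔT + βΔS = 1.62 × 10⁻⁴ + 1.232 × 10⁻³ = 1.394 × 10⁻³, so Δρ ≈ 1.427 kg m⁻³.
N² = (g/ρ₀)·Δρ/Δz = g·(Δρ/ρ₀)/Δz = 9.81 × 1.394 × 10⁻³ / 29 = 4.7156 × 10⁻⁴ s⁻².
N = √(4.7156 × 10⁻⁴) = 0.021715 rad s⁻¹ → T = 2π/N = 289.35 s = 4.8225 min ≈ 4.82 min.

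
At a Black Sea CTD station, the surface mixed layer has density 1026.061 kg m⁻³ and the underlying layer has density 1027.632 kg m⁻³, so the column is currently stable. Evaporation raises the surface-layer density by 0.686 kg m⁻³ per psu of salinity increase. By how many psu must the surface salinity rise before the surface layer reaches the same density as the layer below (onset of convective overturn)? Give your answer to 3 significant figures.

2.29 psu

Density deficit of the surface layer: 1027.632 − 1026.061 = 1.571 kg m⁻³.
Required change = 1.571 / 0.686 = 2.29 psu.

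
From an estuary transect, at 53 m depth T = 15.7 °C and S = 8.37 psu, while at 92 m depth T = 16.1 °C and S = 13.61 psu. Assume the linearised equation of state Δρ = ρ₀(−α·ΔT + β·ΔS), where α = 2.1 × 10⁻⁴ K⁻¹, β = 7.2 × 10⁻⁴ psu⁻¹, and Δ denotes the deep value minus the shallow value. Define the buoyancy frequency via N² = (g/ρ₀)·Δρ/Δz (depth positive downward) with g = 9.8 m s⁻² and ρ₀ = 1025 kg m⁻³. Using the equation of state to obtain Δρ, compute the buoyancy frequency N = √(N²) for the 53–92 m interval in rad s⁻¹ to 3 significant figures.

ΔT = +0.4 K, ΔS = +5.24 psu (deep − shallow).
Δρ/ρ₀ = −αΔT + βΔS = -8.40 × 10⁻⁵ + 3.7728 × 10⁻³ = 3.6888 × 10⁻³, so Δρ ≈ 3.781 kg m⁻³.
N² = (g/ρ₀)·Δρ/Δz = g·(Δρ/ρ₀)/Δz = 9.8 × 3.6888 × 10⁻³ / 39 = 9.2693 × 10⁻⁴ s⁻².
N = √(9.2693 × 10⁻⁴) = 0.030446 rad s⁻¹ ≈ 0.0304 rad s⁻¹.

0.0304 rad s⁻¹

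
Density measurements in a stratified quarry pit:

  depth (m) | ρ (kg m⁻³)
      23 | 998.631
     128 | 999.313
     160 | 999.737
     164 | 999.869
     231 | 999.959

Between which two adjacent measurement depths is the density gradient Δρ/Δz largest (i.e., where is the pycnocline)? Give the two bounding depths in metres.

Compute the density gradient over each adjacent pair:
  23–128 m: Δρ/Δz = 0.682/105 = 6.5 × 10⁻³ kg m⁻⁴
  128–160 m: Δρ/Δz = 0.424/32 = 0.013 kg m⁻⁴
  160–164 m: Δρ/Δz = 0.132/4 = 0.033 kg m⁻⁴
  164–231 m: Δρ/Δz = 0.090/67 = 1.3 × 10⁻³ kg m⁻⁴
The largest gradient is in the 160–164 m interval — the pycnocline.

160–164 m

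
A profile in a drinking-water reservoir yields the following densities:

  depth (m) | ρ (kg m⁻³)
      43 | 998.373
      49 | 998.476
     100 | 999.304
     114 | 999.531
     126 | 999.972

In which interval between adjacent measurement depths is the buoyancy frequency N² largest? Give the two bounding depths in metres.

Compute the density gradient over each adjacent pair:
  43–49 m: Δρ/Δz = 0.103/6 = 0.017 kg m⁻⁴
  49–100 m: Δρ/Δz = 0.828/51 = 0.016 kg m⁻⁴
  100–114 m: Δρ/Δz = 0.227/14 = 0.016 kg m⁻⁴
  114–126 m: Δρ/Δz = 0.441/12 = 0.037 kg m⁻⁴
The largest gradient is in the 114–126 m interval — the pycnocline.

114–126 m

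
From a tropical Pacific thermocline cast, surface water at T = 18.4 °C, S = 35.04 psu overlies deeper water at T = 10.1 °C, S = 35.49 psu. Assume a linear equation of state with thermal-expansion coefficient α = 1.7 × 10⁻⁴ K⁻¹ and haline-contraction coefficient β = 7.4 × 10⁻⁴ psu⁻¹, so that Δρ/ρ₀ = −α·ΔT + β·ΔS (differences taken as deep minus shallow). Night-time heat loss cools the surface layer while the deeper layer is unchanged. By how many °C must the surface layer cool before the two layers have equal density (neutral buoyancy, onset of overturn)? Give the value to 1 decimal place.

Neutral buoyancy requires Δρ = 0, i.e. −α(T_deep − T_surf′) + β(S_deep − S_surf) = 0.
T_surf′ = T_deep − (β/α)·ΔS = 10.1 − (7.4 × 10⁻⁴/1.7 × 10⁻⁴)·(+0.45) = 8.141 °C.
Cooling required: 18.4 − (8.141) = 10.259 °C.

10.3 °C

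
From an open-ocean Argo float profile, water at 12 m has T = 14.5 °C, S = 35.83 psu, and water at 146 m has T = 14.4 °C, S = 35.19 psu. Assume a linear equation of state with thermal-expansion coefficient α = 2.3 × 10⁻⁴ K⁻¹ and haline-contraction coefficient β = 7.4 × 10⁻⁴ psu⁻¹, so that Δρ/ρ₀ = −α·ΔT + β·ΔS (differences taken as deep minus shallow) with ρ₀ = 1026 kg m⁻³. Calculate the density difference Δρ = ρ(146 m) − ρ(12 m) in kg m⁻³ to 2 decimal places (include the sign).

-0.46 kg m⁻³

ΔT = -0.1 K, ΔS = -0.64 psu (deep − shallow).
Δρ/ρ₀ = −(2.3 × 10⁻⁴)(-0.1) + (7.4 × 10⁻⁴)(-0.64) = -4.506 × 10⁻⁴.
Δρ = 1026 × (-4.506 × 10⁻⁴) = -0.46 kg m⁻³.
Negative Δρ: lighter below, statically unstable.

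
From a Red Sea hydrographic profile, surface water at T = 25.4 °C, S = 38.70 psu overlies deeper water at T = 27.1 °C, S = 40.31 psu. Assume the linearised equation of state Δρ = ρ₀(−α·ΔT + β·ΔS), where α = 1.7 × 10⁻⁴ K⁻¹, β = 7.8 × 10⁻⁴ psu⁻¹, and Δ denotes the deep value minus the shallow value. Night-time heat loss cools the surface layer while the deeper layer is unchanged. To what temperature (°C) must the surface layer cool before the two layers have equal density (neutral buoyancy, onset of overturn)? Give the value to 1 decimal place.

19.7 °C

Neutral buoyancy requires Δρ = 0, i.e. −α(T_deep − T_surf′) + β(S_deep − S_surf) = 0.
T_surf′ = T_deep − (β/α)·ΔS = 27.1 − (7.8 × 10⁻⁴/1.7 × 10⁻⁴)·(+1.61) = 19.713 °C.
Cooling required: 25.4 − (19.713) = 5.687 °C.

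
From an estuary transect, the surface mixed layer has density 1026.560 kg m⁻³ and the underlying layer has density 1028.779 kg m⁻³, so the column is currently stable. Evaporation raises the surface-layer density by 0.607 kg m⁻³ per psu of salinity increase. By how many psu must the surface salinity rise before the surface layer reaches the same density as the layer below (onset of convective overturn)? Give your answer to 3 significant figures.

Density deficit of the surface layer: 1028.779 − 1026.560 = 2.219 kg m⁻³.
Required change = 2.219 / 0.607 = 3.66 psu.

3.66 psu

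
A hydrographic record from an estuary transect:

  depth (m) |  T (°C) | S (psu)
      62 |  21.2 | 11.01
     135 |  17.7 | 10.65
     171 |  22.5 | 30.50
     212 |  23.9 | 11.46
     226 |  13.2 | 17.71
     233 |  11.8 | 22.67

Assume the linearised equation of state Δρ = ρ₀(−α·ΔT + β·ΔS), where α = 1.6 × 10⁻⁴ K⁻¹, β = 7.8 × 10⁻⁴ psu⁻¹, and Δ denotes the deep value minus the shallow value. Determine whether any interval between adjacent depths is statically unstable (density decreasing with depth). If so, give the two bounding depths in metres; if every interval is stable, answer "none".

Evaluate Δρ/ρ₀ = −αΔT + βΔS across each adjacent pair:
  62–135 m: −αΔT+βΔS = −(1.6 × 10⁻⁴)(-3.5)+(7.8 × 10⁻⁴)(-0.36) = 2.8 × 10⁻⁴ → stable
  135–171 m: −αΔT+βΔS = −(1.6 × 10⁻⁴)(+4.8)+(7.8 × 10⁻⁴)(+19.85) = 0.015 → stable
  171–212 m: −αΔT+βΔS = −(1.6 × 10⁻⁴)(+1.4)+(7.8 × 10⁻⁴)(-19.04) = -0.015 → UNSTABLE
  212–226 m: −αΔT+βΔS = −(1.6 × 10⁻⁴)(-10.7)+(7.8 × 10⁻⁴)(+6.25) = 6.6 × 10⁻³ → stable
  226–233 m: −αΔT+βΔS = −(1.6 × 10⁻⁴)(-1.4)+(7.8 × 10⁻⁴)(+4.96) = 4.1 × 10⁻³ → stable
The 171–212 m interval has Δρ < 0: lighter water underlies denser water.

171–212 m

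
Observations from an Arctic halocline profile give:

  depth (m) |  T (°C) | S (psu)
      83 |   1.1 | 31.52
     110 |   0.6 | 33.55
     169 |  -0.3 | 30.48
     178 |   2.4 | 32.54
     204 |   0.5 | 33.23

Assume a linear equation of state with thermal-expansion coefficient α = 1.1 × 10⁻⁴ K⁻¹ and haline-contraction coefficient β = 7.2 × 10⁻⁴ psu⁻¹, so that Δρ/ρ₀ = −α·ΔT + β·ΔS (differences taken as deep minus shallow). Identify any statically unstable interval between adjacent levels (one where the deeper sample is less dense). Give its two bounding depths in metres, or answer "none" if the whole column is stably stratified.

Evaluate Δρ/ρ₀ = −αΔT + βΔS across each adjacent pair:
  83–110 m: −αΔT+βΔS = −(1.1 × 10⁻⁴)(-0.5)+(7.2 × 10⁻⁴)(+2.03) = 1.5 × 10⁻³ → stable
  110–169 m: −αΔT+βΔS = −(1.1 × 10⁻⁴)(-0.9)+(7.2 × 10⁻⁴)(-3.07) = -2.1 × 10⁻³ → UNSTABLE
  169–178 m: −αΔT+βΔS = −(1.1 × 10⁻⁴)(+2.7)+(7.2 × 10⁻⁴)(+2.06) = 1.2 × 10⁻³ → stable
  178–204 m: −αΔT+βΔS = −(1.1 × 10⁻⁴)(-1.9)+(7.2 × 10⁻⁴)(+0.69) = 7.1 × 10⁻⁴ → stable
The 110–169 m interval has Δρ < 0: lighter water underlies denser water.

110–169 m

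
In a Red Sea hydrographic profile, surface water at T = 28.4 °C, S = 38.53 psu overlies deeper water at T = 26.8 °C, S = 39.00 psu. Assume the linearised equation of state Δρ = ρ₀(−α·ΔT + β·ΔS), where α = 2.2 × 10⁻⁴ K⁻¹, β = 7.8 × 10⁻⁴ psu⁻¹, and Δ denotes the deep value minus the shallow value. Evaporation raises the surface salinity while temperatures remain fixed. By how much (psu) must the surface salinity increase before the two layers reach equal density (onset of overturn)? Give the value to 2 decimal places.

0.92 psu

Neutral buoyancy requires −α(T_deep − T_surf) + β(S_deep − S_surf′) = 0.
S_surf′ = S_deep − (α/β)·ΔT = 39.00 − (2.2 × 10⁻⁴/7.8 × 10⁻⁴)·(-1.6) = 39.4513 psu.
Increase required: 39.4513 − 38.53 = 0.9213 psu.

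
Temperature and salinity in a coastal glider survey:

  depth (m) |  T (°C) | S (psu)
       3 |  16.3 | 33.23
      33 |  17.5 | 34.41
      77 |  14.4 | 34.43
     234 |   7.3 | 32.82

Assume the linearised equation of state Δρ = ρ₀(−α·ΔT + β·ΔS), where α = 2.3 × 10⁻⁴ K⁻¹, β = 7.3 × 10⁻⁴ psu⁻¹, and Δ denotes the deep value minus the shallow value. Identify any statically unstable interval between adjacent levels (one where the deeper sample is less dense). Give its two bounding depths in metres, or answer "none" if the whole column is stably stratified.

none

Evaluate Δρ/ρ₀ = −αΔT + βΔS across each adjacent pair:
  3–33 m: −αΔT+βΔS = −(2.3 × 10⁻⁴)(+1.2)+(7.3 × 10⁻⁴)(+1.18) = 5.9 × 10⁻⁴ → stable
  33–77 m: −αΔT+βΔS = −(2.3 × 10⁻⁴)(-3.1)+(7.3 × 10⁻⁴)(+0.02) = 7.3 × 10⁻⁴ → stable
  77–234 m: −αΔT+βΔS = −(2.3 × 10⁻⁴)(-7.1)+(7.3 × 10⁻⁴)(-1.61) = 4.6 × 10⁻⁴ → stable
Every interval has Δρ > 0: the column is stably stratified throughout.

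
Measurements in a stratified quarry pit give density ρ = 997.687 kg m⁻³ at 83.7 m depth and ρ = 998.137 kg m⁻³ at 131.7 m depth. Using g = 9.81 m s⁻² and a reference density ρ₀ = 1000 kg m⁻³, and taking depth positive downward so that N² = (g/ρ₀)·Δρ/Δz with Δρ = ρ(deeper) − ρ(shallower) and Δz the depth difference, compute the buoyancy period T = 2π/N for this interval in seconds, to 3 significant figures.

655 s

Δρ = 998.137 − 997.687 = 0.450 kg m⁻³ over Δz = 131.7 − 83.7 = 48 m.
N² = (9.81/1000) × (0.450/48) = 9.1969 × 10⁻⁵ s⁻².
N = √(9.1969 × 10⁻⁵) = 9.5900 × 10⁻³ rad s⁻¹, so T = 2π/N = 655.18 s ≈ 655 s.
N² > 0, so the interval is statically stable.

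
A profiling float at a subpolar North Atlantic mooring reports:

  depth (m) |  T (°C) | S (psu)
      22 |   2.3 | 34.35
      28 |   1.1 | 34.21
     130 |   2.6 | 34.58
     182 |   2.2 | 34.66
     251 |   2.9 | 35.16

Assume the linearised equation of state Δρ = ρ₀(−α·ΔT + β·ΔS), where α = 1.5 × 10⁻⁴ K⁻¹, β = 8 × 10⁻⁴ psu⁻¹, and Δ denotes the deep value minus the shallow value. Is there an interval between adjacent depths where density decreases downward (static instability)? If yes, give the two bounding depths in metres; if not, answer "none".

none

Evaluate Δρ/ρ₀ = −αΔT + βΔS across each adjacent pair:
  22–28 m: −αΔT+βΔS = −(1.5 × 10⁻⁴)(-1.2)+(8 × 10⁻⁴)(-0.14) = 6.8 × 10⁻⁵ → stable
  28–130 m: −αΔT+βΔS = −(1.5 × 10⁻⁴)(+1.5)+(8 × 10⁻⁴)(+0.37) = 7.1 × 10⁻⁵ → stable
  130–182 m: −αΔT+βΔS = −(1.5 × 10⁻⁴)(-0.4)+(8 × 10⁻⁴)(+0.08) = 1.2 × 10⁻⁴ → stable
  182–251 m: −αΔT+βΔS = −(1.5 × 10⁻⁴)(+0.7)+(8 × 10⁻⁴)(+0.50) = 3.0 × 10⁻⁴ → stable
Every interval has Δρ > 0: the column is stably stratified throughout.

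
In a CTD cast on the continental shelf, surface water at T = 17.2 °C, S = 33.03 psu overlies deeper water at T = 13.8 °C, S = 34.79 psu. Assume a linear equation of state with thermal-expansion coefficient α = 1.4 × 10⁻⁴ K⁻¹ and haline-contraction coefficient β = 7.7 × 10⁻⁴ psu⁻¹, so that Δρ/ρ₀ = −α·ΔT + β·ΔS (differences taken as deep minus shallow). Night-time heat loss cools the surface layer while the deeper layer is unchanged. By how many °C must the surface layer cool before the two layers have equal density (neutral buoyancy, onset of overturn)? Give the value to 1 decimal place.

13.1 °C

Neutral buoyancy requires Δρ = 0, i.e. −α(T_deep − T_surf′) + β(S_deep − S_surf) = 0.
T_surf′ = T_deep − (β/α)·ΔS = 13.8 − (7.7 × 10⁻⁴/1.4 × 10⁻⁴)·(+1.76) = 4.120 °C.
Cooling required: 17.2 − (4.120) = 13.080 °C.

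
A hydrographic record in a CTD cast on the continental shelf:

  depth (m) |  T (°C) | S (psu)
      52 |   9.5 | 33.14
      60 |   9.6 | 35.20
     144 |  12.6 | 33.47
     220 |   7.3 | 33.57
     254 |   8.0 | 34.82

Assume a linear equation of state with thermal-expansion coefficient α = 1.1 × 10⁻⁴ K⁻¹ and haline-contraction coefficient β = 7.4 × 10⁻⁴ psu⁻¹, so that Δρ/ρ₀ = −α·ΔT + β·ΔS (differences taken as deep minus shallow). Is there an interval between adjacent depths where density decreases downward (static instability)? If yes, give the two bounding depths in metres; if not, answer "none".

60–144 m

Evaluate Δρ/ρ₀ = −αΔT + βΔS across each adjacent pair:
  52–60 m: −αΔT+βΔS = −(1.1 × 10⁻⁴)(+0.1)+(7.4 × 10⁻⁴)(+2.06) = 1.5 × 10⁻³ → stable
  60–144 m: −αΔT+βΔS = −(1.1 × 10⁻⁴)(+3.0)+(7.4 × 10⁻⁴)(-1.73) = -1.6 × 10⁻³ → UNSTABLE
  144–220 m: −αΔT+βΔS = −(1.1 × 10⁻⁴)(-5.3)+(7.4 × 10⁻⁴)(+0.10) = 6.6 × 10⁻⁴ → stable
  220–254 m: −αΔT+βΔS = −(1.1 × 10⁻⁴)(+0.7)+(7.4 × 10⁻⁴)(+1.25) = 8.5 × 10⁻⁴ → stable
The 60–144 m interval has Δρ < 0: lighter water underlies denser water.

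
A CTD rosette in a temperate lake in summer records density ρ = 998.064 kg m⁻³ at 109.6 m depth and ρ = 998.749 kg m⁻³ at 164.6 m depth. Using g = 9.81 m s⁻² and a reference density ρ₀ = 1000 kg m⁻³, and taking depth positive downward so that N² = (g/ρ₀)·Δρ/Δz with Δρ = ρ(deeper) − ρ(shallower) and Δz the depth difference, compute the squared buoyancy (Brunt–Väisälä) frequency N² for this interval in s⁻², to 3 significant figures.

Δρ = 998.749 − 998.064 = 0.685 kg m⁻³ over Δz = 164.6 − 109.6 = 55 m.
N² = (9.81/1000) × (0.685/55) = 1.2218 × 10⁻⁴ s⁻² ≈ 1.22 × 10⁻⁴ s⁻².

1.22 × 10⁻⁴ s⁻²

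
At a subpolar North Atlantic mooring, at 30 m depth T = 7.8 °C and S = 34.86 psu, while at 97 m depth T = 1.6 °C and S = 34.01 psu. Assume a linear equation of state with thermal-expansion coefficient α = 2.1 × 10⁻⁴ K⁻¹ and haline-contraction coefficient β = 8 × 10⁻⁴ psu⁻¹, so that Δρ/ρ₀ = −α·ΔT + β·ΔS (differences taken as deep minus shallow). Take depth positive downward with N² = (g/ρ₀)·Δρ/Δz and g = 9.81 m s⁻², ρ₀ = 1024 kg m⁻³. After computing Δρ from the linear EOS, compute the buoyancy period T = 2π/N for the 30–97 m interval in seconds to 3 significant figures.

ΔT = -6.2 K, ΔS = -0.85 psu (deep − shallow).
Δρ/ρ₀ = −αΔT + βΔS = 1.302 × 10⁻³ − 6.80 × 10⁻⁴ = 6.22 × 10⁻⁴, so Δρ ≈ 0.6369 kg m⁻³.
N² = (g/ρ₀)·Δρ/Δz = g·(Δρ/ρ₀)/Δz = 9.81 × 6.22 × 10⁻⁴ / 67 = 9.1072 × 10⁻⁵ s⁻².
N = √(9.1072 × 10⁻⁵) = 9.5432 × 10⁻³ rad s⁻¹ → T = 2π/N = 658.39 s ≈ 658 s.

658 s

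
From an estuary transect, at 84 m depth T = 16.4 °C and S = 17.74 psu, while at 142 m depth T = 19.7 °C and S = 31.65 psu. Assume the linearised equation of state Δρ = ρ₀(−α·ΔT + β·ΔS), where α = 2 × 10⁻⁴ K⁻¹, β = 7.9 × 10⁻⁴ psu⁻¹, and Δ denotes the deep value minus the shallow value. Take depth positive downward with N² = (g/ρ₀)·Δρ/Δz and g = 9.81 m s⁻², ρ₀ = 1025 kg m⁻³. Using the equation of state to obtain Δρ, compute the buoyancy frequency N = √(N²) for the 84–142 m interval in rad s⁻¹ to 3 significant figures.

0.0418 rad s⁻¹

ΔT = +3.3 K, ΔS = +13.91 psu (deep − shallow).
Δρ/ρ₀ = −αΔT + βΔS = -6.60 × 10⁻⁴ + 0.0109889 = 0.0103289, so Δρ ≈ 10.59 kg m⁻³.
N² = (g/ρ₀)·Δρ/Δz = g·(Δρ/ρ₀)/Δz = 9.81 × 0.0103289 / 58 = 1.7470 × 10⁻³ s⁻².
N = √(1.7470 × 10⁻³) = 0.041797 rad s⁻¹ ≈ 0.0418 rad s⁻¹.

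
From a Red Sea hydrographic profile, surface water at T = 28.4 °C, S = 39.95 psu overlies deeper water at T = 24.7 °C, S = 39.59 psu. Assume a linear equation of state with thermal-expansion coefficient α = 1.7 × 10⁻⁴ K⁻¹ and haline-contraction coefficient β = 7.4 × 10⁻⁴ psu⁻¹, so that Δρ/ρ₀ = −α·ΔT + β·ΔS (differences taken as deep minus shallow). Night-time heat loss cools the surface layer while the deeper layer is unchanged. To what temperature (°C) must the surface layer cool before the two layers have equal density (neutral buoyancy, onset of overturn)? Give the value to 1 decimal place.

26.3 °C

Neutral buoyancy requires Δρ = 0, i.e. −α(T_deep − T_surf′) + β(S_deep − S_surf) = 0.
T_surf′ = T_deep − (β/α)·ΔS = 24.7 − (7.4 × 10⁻⁴/1.7 × 10⁻⁴)·(-0.36) = 26.267 °C.
Cooling required: 28.4 − (26.267) = 2.133 °C.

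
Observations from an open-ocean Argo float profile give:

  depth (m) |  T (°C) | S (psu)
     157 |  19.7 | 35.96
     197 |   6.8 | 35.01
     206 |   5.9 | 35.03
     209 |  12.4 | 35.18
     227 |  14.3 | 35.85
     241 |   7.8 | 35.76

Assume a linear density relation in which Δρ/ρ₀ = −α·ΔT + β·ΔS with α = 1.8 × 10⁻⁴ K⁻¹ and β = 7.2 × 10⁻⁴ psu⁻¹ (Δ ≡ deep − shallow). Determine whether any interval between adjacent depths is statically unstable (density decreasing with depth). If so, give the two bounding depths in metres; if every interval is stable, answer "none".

Evaluate Δρ/ρ₀ = −αΔT + βΔS across each adjacent pair:
  157–197 m: −αΔT+βΔS = −(1.8 × 10⁻⁴)(-12.9)+(7.2 × 10⁻⁴)(-0.95) = 1.6 × 10⁻³ → stable
  197–206 m: −αΔT+βΔS = −(1.8 × 10⁻⁴)(-0.9)+(7.2 × 10⁻⁴)(+0.02) = 1.8 × 10⁻⁴ → stable
  206–209 m: −αΔT+βΔS = −(1.8 × 10⁻⁴)(+6.5)+(7.2 × 10⁻⁴)(+0.15) = -1.1 × 10⁻³ → UNSTABLE
  209–227 m: −αΔT+βΔS = −(1.8 × 10⁻⁴)(+1.9)+(7.2 × 10⁻⁴)(+0.67) = 1.4 × 10⁻⁴ → stable
  227–241 m: −αΔT+βΔS = −(1.8 × 10⁻⁴)(-6.5)+(7.2 × 10⁻⁴)(-0.09) = 1.1 × 10⁻³ → stable
The 206–209 m interval has Δρ < 0: lighter water underlies denser water.

206–209 m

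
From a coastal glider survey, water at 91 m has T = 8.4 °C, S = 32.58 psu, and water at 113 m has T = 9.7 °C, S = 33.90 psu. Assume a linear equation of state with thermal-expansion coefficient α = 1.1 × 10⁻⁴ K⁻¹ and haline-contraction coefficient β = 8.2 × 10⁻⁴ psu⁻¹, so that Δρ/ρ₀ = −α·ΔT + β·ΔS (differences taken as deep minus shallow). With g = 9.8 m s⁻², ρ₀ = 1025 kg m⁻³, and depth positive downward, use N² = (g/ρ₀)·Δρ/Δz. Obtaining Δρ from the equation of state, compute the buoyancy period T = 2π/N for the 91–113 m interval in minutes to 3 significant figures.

5.12 min

ΔT = +1.3 K, ΔS = +1.32 psu (deep − shallow).
Δρ/ρ₀ = −αΔT + βΔS = -1.43 × 10⁻⁴ + 1.0824 × 10⁻³ = 9.394 × 10⁻⁴, so Δρ ≈ 0.9629 kg m⁻³.
N² = (g/ρ₀)·Δρ/Δz = g·(Δρ/ρ₀)/Δz = 9.8 × 9.394 × 10⁻⁴ / 22 = 4.1846 × 10⁻⁴ s⁻².
N = √(4.1846 × 10⁻⁴) = 0.020456 rad s⁻¹ → T = 2π/N = 307.16 s = 5.1193 min ≈ 5.12 min.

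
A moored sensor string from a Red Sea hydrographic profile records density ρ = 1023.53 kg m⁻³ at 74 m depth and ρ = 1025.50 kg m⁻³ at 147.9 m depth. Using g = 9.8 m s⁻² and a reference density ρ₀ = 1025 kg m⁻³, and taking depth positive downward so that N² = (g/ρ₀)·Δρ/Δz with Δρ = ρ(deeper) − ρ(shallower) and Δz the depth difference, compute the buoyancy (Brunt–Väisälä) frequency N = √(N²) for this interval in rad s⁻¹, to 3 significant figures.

Δρ = 1025.50 − 1023.53 = 1.97 kg m⁻³ over Δz = 147.9 − 74 = 73.9 m.
N² = (9.8/1025) × (1.97/73.9) = 2.5487 × 10⁻⁴ s⁻².
N = √(2.5487 × 10⁻⁴) = 0.015965 rad s⁻¹ ≈ 0.0160 rad s⁻¹.

0.0160 rad s⁻¹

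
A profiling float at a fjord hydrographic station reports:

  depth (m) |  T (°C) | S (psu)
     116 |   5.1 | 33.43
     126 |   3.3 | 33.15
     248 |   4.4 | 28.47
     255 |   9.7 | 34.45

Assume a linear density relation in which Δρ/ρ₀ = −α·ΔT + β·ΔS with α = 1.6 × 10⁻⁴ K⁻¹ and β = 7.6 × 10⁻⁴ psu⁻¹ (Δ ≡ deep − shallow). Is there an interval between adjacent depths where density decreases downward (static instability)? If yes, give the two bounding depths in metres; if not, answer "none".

126–248 m

Evaluate Δρ/ρ₀ = −αΔT + βΔS across each adjacent pair:
  116–126 m: −αΔT+βΔS = −(1.6 × 10⁻⁴)(-1.8)+(7.6 × 10⁻⁴)(-0.28) = 7.5 × 10⁻⁵ → stable
  126–248 m: −αΔT+βΔS = −(1.6 × 10⁻⁴)(+1.1)+(7.6 × 10⁻⁴)(-4.68) = -3.7 × 10⁻³ → UNSTABLE
  248–255 m: −αΔT+βΔS = −(1.6 × 10⁻⁴)(+5.3)+(7.6 × 10⁻⁴)(+5.98) = 3.7 × 10⁻³ → stable
The 126–248 m interval has Δρ < 0: lighter water underlies denser water.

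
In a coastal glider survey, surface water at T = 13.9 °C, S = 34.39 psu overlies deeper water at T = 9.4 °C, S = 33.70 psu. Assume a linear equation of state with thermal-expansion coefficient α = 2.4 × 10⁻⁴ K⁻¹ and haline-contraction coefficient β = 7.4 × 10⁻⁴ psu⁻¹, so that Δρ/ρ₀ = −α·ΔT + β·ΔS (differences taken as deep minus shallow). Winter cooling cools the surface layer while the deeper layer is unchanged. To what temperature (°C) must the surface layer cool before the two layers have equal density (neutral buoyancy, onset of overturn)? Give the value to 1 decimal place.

Neutral buoyancy requires Δρ = 0, i.e. −α(T_deep − T_surf′) + β(S_deep − S_surf) = 0.
T_surf′ = T_deep − (β/α)·ΔS = 9.4 − (7.4 × 10⁻⁴/2.4 × 10⁻⁴)·(-0.69) = 11.527 °C.
Cooling required: 13.9 − (11.527) = 2.373 °C.

11.5 °C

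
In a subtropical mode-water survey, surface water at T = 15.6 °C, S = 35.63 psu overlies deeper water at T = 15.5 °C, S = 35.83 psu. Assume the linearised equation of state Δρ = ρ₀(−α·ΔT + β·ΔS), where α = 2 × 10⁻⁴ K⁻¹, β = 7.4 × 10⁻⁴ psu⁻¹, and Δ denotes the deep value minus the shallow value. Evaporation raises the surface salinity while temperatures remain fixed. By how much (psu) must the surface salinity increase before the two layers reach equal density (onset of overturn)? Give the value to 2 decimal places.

Neutral buoyancy requires −α(T_deep − T_surf) + β(S_deep − S_surf′) = 0.
S_surf′ = S_deep − (α/β)·ΔT = 35.83 − (2 × 10⁻⁴/7.4 × 10⁻⁴)·(-0.1) = 35.8570 psu.
Increase required: 35.8570 − 35.63 = 0.2270 psu.

0.23 psu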